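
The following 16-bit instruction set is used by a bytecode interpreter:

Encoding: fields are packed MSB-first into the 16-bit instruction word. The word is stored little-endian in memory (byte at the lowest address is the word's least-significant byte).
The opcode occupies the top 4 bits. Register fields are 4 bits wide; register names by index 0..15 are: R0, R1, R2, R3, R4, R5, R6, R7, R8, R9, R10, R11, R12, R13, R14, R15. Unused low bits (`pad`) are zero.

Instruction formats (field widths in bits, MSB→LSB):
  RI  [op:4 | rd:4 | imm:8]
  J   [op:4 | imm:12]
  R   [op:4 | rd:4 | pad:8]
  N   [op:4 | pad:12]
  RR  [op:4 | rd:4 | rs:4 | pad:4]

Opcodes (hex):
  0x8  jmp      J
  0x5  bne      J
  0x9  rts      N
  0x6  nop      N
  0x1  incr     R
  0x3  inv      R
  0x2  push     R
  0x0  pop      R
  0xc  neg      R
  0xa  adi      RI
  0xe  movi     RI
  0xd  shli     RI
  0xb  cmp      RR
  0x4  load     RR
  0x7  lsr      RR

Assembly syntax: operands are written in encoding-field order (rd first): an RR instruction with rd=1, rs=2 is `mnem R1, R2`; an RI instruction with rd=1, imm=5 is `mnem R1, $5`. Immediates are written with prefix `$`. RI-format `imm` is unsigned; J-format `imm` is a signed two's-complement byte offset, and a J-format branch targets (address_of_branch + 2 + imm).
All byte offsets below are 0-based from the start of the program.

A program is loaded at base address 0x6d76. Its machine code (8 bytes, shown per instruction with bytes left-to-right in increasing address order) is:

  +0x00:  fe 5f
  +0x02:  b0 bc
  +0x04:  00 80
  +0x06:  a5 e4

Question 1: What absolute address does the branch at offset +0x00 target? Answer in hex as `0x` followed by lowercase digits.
off 0x00: read fe 5f as little → 0x5ffe
  top 4b → 0x5 → bne [J]
  imm@[11:0]=0xffe (s12→-2) ⇒ $-2
  target = base 0x6d76 + off 0x00 + 2 + imm -2 = 0x6d76

0x6d76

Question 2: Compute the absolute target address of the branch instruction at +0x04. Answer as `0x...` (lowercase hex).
0x6d7c

off 0x04: read 00 80 as little → 0x8000
  top 4b → 0x8 → jmp [J]
  imm: (w>>0)&0xfff=0x0 → $0
  target = base 0x6d76 + off 0x04 + 2 + imm 0 = 0x6d7c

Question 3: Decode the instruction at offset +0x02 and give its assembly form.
cmp R12, R11

off 0x02: read b0 bc as little → 0xbcb0
  top 4b → 0xb → cmp [RR]
  rd: (w>>8)&0xf=0xc → R12
  rs: (w>>4)&0xf=0xb → R11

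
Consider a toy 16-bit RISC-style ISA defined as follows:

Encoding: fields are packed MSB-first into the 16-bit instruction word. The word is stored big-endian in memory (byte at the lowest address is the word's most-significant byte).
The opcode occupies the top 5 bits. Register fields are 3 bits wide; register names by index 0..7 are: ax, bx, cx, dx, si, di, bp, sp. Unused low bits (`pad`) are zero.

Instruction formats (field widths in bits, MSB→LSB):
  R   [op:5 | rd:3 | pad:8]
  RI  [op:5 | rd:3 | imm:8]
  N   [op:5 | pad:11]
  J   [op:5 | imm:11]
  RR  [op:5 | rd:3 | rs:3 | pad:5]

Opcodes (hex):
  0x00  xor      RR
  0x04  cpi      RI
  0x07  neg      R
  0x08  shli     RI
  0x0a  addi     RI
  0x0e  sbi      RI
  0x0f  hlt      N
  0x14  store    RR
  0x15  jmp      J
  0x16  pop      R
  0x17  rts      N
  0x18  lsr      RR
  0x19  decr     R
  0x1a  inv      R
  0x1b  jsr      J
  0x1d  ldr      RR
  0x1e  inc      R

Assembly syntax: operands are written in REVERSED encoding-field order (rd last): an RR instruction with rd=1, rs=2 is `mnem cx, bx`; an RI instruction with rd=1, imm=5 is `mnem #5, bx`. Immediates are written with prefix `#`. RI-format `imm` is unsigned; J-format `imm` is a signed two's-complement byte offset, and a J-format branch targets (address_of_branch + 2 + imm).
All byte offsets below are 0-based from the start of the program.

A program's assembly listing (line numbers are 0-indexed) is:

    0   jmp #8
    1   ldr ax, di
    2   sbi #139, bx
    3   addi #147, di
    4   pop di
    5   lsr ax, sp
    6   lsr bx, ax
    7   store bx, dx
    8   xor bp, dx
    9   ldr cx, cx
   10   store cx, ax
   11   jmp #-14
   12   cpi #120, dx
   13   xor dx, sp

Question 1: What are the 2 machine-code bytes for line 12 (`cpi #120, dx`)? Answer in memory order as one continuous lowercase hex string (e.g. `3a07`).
2378

L12: cpi op=0x4:5|rd=3:3|imm=120:8 ⇒ 0x2378 ⇒ big 23 78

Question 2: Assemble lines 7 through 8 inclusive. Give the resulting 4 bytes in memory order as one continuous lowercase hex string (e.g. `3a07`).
L7: store op=0x14:5|rd=3:3|rs=1:3|pad=0:5 ⇒ 0xa320 ⇒ big a3 20
L8: xor op=0x0:5|rd=3:3|rs=6:3|pad=0:5 ⇒ 0x03c0 ⇒ big 03 c0

a32003c0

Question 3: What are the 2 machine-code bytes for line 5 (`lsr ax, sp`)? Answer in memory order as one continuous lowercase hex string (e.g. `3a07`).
c700

line 5 (lsr): pack op=0x18:5|rd=7:3|rs=0:3|pad=0:5 = 0xc700; big→ c7 00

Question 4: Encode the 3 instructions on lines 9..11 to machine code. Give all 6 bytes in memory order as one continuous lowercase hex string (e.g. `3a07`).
ea40a040aff2

9. ldr fields op=0x1d:5|rd=2:3|rs=2:3|pad=0:5 → word ea40h → ea 40
10. store fields op=0x14:5|rd=0:3|rs=2:3|pad=0:5 → word a040h → a0 40
11. jmp fields op=0x15:5|imm=-14:11 → word aff2h → af f2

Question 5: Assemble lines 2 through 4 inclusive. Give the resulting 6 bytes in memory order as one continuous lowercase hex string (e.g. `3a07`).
line 2 (sbi): pack op=0xe:5|rd=1:3|imm=139:8 = 0x718b; big→ 71 8b
line 3 (addi): pack op=0xa:5|rd=5:3|imm=147:8 = 0x5593; big→ 55 93
line 4 (pop): pack op=0x16:5|rd=5:3|pad=0:8 = 0xb500; big→ b5 00

718b5593b500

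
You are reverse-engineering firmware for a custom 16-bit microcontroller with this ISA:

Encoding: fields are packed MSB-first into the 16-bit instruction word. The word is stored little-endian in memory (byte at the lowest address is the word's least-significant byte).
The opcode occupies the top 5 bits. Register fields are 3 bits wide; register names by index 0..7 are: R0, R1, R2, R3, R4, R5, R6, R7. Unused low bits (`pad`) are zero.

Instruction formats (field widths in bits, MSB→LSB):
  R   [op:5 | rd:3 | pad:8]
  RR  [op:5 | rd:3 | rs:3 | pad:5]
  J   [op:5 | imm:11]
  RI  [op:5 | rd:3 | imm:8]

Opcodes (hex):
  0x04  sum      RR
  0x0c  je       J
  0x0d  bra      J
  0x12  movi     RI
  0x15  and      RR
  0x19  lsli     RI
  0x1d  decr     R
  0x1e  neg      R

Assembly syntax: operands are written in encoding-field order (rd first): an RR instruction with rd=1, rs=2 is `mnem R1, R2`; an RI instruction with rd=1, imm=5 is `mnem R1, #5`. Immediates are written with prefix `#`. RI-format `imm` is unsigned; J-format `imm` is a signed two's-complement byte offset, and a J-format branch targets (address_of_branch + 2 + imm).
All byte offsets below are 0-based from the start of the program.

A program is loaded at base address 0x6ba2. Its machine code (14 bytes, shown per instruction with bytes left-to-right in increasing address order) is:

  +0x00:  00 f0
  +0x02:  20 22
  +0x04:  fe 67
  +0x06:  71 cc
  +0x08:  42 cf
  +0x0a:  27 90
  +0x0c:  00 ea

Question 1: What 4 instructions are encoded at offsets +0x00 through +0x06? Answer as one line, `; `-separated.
neg R0; sum R2, R1; je #-2; lsli R4, #113

@+00  little-endian(00 f0) = 0xf000
  op=0xf000>>11=0x1e ⇒ neg (R)
  rd@[10:8]=0x0 ⇒ R0
@+02  little-endian(20 22) = 0x2220
  op=0x2220>>11=0x4 ⇒ sum (RR)
  rd@[10:8]=0x2 ⇒ R2
  rs@[7:5]=0x1 ⇒ R1
@+04  little-endian(fe 67) = 0x67fe
  op=0x67fe>>11=0xc ⇒ je (J)
  imm@[10:0]=0x7fe (s11→-2) ⇒ #-2
@+06  little-endian(71 cc) = 0xcc71
  op=0xcc71>>11=0x19 ⇒ lsli (RI)
  rd@[10:8]=0x4 ⇒ R4
  imm@[7:0]=0x71 ⇒ #113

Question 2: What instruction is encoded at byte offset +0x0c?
@+0c  little-endian(00 ea) = 0xea00
  top 5b → 0x1d → decr [R]
  [10:8] rd=2 = R2

decr R2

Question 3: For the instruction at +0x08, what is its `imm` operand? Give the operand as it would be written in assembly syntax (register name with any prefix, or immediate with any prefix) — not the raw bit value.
+0x08: 42 cf ⇒ word 0xcf42 (little)
  op=0xcf42>>11=0x19 ⇒ lsli (RI)
  rd: (w>>8)&0x7=0x7 → R7
  imm: (w>>0)&0xff=0x42 → #66

#66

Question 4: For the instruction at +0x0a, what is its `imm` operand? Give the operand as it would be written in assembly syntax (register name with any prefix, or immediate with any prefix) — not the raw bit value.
#39

+0x0a: 27 90 ⇒ word 0x9027 (little)
  opcode bits[15:11]=0x12: movi/RI
  rd: (w>>8)&0x7=0x0 → R0
  imm: (w>>0)&0xff=0x27 → #39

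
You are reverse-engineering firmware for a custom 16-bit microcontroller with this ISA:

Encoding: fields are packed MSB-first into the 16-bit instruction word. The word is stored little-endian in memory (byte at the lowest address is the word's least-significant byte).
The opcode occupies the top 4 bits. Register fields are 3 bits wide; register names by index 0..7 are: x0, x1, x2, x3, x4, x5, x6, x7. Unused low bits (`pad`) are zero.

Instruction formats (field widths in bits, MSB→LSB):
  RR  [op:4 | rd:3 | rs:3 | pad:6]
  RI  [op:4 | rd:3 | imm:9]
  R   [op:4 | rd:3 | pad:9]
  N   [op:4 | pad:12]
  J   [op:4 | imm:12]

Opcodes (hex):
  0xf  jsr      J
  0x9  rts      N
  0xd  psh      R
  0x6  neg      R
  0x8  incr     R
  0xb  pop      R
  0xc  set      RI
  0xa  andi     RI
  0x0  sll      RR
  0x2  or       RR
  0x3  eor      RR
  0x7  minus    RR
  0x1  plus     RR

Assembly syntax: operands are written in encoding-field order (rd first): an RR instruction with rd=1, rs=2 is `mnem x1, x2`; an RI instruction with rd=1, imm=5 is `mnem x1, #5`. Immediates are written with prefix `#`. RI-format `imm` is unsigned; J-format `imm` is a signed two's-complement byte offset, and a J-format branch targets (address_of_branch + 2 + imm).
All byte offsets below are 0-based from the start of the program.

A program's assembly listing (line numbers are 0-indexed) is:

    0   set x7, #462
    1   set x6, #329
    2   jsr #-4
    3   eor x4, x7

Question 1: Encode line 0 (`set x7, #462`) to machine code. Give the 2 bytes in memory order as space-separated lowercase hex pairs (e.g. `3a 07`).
ce cf

0. set fields op=0xc:4|rd=7:3|imm=462:9 → word cfceh → ce cf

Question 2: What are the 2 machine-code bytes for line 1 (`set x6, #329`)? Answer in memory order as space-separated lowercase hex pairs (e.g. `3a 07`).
line 1 (set): pack op=0xc:4|rd=6:3|imm=329:9 = 0xcd49; little→ 49 cd

49 cd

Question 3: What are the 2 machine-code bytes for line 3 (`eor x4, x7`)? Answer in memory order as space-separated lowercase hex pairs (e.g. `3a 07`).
line 3 (eor): pack op=0x3:4|rd=4:3|rs=7:3|pad=0:6 = 0x39c0; little→ c0 39

c0 39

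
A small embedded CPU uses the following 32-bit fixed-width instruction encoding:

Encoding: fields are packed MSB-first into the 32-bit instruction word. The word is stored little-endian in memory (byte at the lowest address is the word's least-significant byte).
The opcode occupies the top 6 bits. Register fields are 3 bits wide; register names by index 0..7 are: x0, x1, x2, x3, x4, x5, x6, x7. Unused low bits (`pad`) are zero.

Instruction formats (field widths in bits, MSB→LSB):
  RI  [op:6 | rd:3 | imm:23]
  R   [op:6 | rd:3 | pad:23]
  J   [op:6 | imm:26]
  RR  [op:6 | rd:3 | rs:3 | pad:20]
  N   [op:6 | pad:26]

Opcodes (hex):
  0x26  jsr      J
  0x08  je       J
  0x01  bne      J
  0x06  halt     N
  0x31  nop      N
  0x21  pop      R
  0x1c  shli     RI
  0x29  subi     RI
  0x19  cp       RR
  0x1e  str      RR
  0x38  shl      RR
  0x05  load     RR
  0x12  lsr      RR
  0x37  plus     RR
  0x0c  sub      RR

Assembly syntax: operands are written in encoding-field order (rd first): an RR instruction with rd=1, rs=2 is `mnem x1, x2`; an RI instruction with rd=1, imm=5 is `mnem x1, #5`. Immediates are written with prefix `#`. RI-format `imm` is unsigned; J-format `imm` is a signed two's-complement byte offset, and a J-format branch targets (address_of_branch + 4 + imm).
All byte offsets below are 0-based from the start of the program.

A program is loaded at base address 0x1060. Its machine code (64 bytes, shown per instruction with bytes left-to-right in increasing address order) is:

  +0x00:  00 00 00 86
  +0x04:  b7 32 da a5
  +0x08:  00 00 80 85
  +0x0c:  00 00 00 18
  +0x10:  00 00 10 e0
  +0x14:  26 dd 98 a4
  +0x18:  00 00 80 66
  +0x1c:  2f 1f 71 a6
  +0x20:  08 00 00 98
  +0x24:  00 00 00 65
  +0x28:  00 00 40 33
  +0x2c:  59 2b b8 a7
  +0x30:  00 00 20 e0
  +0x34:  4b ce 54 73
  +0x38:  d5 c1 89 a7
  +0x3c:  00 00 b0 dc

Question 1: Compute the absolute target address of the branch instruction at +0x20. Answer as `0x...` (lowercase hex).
0x108c

@+20  little-endian(08 00 00 98) = 0x98000008
  top 6b → 0x26 → jsr [J]
  imm: (w>>0)&0x3ffffff=0x8 → #8
  target = base 0x1060 + off 0x20 + 4 + imm 8 = 0x108c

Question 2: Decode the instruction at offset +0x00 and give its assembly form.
off 0x00: read 00 00 00 86 as little → 0x86000000
  opcode bits[31:26]=0x21: pop/R
  rd@[25:23]=0x4 ⇒ x4

pop x4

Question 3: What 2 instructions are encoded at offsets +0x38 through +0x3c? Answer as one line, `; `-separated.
subi x7, #639445; plus x1, x3

+0x38: d5 c1 89 a7 ⇒ word 0xa789c1d5 (little)
  top 6b → 0x29 → subi [RI]
  [25:23] rd=7 = x7
  [22:0] imm=639445 = #639445
+0x3c: 00 00 b0 dc ⇒ word 0xdcb00000 (little)
  top 6b → 0x37 → plus [RR]
  [25:23] rd=1 = x1
  [22:20] rs=3 = x3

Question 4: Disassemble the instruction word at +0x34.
shli x6, #5557835

@+34  little-endian(4b ce 54 73) = 0x7354ce4b
  op=0x7354ce4b>>26=0x1c ⇒ shli (RI)
  rd: (w>>23)&0x7=0x6 → x6
  imm: (w>>0)&0x7fffff=0x54ce4b → #5557835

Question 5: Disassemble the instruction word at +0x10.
shl x0, x1

off 0x10: read 00 00 10 e0 as little → 0xe0100000
  op=0xe0100000>>26=0x38 ⇒ shl (RR)
  rd@[25:23]=0x0 ⇒ x0
  rs@[22:20]=0x1 ⇒ x1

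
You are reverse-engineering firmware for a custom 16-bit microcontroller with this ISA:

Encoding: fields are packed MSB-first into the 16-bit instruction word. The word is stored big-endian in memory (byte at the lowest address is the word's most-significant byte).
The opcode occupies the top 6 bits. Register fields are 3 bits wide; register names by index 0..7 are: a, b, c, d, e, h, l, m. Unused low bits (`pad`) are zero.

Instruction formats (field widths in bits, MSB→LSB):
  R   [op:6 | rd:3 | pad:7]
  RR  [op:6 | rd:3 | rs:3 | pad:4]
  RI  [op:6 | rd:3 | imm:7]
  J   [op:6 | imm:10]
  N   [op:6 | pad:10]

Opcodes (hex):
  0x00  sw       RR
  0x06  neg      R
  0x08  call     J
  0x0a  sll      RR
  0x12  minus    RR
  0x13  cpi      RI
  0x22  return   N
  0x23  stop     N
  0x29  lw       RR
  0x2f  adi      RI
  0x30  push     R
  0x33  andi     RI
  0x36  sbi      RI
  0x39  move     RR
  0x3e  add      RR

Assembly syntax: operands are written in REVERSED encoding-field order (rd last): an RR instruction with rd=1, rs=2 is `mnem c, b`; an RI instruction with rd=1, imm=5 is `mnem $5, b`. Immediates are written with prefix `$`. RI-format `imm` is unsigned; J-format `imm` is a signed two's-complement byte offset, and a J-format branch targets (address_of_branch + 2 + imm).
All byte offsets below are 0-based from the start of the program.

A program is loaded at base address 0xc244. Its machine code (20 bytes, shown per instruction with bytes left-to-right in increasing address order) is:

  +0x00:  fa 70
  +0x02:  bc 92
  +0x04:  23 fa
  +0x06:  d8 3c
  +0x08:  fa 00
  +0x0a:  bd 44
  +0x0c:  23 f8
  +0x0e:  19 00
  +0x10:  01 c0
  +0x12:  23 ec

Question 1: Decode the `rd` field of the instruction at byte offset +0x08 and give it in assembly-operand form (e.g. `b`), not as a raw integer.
+0x08: fa 00 ⇒ word 0xfa00 (big)
  top 6b → 0x3e → add [RR]
  rd@[9:7]=0x4 ⇒ e
  rs@[6:4]=0x0 ⇒ a

e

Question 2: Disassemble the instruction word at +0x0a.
adi $68, c

off 0x0a: read bd 44 as big → 0xbd44
  top 6b → 0x2f → adi [RI]
  [9:7] rd=2 = c
  [6:0] imm=68 = $68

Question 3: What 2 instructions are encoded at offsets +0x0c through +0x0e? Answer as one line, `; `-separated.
call $-8; neg c

@+0c  big-endian(23 f8) = 0x23f8
  opcode bits[15:10]=0x8: call/J
  imm: (w>>0)&0x3ff=0x3f8 (s10→-8) → $-8
@+0e  big-endian(19 00) = 0x1900
  opcode bits[15:10]=0x6: neg/R
  rd: (w>>7)&0x7=0x2 → c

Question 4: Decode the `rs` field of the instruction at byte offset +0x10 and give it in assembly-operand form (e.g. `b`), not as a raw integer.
e

off 0x10: read 01 c0 as big → 0x01c0
  top 6b → 0x0 → sw [RR]
  rd: (w>>7)&0x7=0x3 → d
  rs: (w>>4)&0x7=0x4 → e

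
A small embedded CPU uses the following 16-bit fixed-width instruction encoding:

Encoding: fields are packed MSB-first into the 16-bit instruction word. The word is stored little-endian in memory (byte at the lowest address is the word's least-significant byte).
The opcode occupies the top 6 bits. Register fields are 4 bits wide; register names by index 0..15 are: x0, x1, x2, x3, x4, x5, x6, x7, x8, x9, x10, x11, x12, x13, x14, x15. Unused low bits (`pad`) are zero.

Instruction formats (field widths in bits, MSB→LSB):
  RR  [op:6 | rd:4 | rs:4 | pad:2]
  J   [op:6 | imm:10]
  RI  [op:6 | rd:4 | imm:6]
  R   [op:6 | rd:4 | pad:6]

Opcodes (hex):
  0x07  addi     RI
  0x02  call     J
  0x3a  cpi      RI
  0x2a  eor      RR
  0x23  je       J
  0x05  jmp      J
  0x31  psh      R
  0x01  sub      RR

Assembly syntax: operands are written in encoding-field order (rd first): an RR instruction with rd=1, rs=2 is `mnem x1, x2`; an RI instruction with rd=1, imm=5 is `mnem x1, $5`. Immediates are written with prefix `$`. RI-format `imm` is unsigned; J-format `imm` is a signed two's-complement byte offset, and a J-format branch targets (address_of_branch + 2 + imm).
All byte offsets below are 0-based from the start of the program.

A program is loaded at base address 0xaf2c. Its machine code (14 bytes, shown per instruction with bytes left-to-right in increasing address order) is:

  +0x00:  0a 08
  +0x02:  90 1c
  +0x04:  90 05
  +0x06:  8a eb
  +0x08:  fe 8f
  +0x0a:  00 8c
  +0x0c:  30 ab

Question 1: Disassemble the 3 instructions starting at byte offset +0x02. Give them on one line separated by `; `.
off 0x02: read 90 1c as little → 0x1c90
  top 6b → 0x7 → addi [RI]
  rd: (w>>6)&0xf=0x2 → x2
  imm: (w>>0)&0x3f=0x10 → $16
off 0x04: read 90 05 as little → 0x0590
  top 6b → 0x1 → sub [RR]
  rd: (w>>6)&0xf=0x6 → x6
  rs: (w>>2)&0xf=0x4 → x4
off 0x06: read 8a eb as little → 0xeb8a
  top 6b → 0x3a → cpi [RI]
  rd: (w>>6)&0xf=0xe → x14
  imm: (w>>0)&0x3f=0xa → $10

addi x2, $16; sub x6, x4; cpi x14, $10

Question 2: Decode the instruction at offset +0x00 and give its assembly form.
call $10

[00] 0a 08 → 0x080a
  op=0x080a>>10=0x2 ⇒ call (J)
  imm@[9:0]=0xa ⇒ $10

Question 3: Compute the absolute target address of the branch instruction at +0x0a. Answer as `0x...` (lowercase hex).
@+0a  little-endian(00 8c) = 0x8c00
  op=0x8c00>>10=0x23 ⇒ je (J)
  imm: (w>>0)&0x3ff=0x0 → $0
  target = base 0xaf2c + off 0x0a + 2 + imm 0 = 0xaf38

0xaf38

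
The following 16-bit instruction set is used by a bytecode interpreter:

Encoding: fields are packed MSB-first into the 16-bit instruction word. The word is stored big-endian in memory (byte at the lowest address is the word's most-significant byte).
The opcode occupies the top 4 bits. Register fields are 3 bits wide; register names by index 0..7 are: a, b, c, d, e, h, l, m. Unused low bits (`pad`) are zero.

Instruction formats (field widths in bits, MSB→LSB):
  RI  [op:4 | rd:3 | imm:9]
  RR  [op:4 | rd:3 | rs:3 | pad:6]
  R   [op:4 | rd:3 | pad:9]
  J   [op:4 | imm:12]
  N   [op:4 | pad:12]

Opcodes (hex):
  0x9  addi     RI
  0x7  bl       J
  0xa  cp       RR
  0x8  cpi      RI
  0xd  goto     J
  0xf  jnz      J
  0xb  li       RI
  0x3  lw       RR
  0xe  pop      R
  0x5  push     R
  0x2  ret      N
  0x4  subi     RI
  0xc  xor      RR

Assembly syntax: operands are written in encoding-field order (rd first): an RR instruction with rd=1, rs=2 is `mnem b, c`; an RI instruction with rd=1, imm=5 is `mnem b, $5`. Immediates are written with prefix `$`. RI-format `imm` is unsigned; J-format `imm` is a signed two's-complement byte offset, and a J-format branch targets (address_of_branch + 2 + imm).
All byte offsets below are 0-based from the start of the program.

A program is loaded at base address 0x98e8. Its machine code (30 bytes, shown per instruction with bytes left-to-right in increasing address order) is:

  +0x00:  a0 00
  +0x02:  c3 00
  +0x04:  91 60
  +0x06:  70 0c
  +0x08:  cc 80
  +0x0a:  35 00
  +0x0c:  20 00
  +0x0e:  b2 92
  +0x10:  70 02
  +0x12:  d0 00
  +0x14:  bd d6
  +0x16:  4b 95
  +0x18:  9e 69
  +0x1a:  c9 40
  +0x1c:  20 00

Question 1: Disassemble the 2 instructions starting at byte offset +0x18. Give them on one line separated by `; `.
addi m, $105; xor e, h

@+18  big-endian(9e 69) = 0x9e69
  opcode bits[15:12]=0x9: addi/RI
  rd@[11:9]=0x7 ⇒ m
  imm@[8:0]=0x69 ⇒ $105
@+1a  big-endian(c9 40) = 0xc940
  opcode bits[15:12]=0xc: xor/RR
  rd@[11:9]=0x4 ⇒ e
  rs@[8:6]=0x5 ⇒ h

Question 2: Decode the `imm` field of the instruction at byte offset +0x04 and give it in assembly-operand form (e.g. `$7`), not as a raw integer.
off 0x04: read 91 60 as big → 0x9160
  opcode bits[15:12]=0x9: addi/RI
  [11:9] rd=0 = a
  [8:0] imm=352 = $352

$352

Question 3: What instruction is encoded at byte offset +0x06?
[06] 70 0c → 0x700c
  top 4b → 0x7 → bl [J]
  imm: (w>>0)&0xfff=0xc → $12

bl $12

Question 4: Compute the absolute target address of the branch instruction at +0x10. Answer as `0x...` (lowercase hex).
+0x10: 70 02 ⇒ word 0x7002 (big)
  op=0x7002>>12=0x7 ⇒ bl (J)
  imm: (w>>0)&0xfff=0x2 → $2
  target = base 0x98e8 + off 0x10 + 2 + imm 2 = 0x98fc

0x98fc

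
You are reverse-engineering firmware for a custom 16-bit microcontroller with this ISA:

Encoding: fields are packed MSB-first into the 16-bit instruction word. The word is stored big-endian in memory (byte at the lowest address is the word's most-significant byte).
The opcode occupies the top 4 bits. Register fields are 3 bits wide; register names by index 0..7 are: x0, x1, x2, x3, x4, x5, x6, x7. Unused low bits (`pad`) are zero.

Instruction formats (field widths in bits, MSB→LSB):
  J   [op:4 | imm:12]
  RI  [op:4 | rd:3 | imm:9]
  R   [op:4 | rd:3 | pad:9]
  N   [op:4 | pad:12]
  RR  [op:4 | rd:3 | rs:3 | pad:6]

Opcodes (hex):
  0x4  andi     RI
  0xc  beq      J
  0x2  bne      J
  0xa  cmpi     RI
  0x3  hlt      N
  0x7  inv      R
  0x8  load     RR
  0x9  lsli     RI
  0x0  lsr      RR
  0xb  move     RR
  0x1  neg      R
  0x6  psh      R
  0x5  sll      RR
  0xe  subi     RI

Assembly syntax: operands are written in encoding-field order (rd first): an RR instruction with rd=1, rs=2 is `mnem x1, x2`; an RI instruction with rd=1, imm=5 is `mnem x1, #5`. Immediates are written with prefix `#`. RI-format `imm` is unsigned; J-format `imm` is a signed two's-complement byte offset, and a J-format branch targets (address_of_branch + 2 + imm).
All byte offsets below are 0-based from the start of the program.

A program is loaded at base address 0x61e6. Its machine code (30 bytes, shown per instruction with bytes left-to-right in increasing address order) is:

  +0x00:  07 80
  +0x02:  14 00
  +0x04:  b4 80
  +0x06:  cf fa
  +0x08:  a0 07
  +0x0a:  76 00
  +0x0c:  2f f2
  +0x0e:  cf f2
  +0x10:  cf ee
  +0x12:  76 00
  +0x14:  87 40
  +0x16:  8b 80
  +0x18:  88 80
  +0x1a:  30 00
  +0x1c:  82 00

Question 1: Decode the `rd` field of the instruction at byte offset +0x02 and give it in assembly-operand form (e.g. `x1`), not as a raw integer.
x2

+0x02: 14 00 ⇒ word 0x1400 (big)
  op=0x1400>>12=0x1 ⇒ neg (R)
  [11:9] rd=2 = x2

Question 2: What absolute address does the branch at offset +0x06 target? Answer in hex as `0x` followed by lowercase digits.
0x61e8

off 0x06: read cf fa as big → 0xcffa
  opcode bits[15:12]=0xc: beq/J
  [11:0] imm=4090 (s12→-6) = #-6
  target = base 0x61e6 + off 0x06 + 2 + imm -6 = 0x61e8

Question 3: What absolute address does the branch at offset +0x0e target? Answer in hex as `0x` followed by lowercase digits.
@+0e  big-endian(cf f2) = 0xcff2
  top 4b → 0xc → beq [J]
  [11:0] imm=4082 (s12→-14) = #-14
  target = base 0x61e6 + off 0x0e + 2 + imm -14 = 0x61e8

0x61e8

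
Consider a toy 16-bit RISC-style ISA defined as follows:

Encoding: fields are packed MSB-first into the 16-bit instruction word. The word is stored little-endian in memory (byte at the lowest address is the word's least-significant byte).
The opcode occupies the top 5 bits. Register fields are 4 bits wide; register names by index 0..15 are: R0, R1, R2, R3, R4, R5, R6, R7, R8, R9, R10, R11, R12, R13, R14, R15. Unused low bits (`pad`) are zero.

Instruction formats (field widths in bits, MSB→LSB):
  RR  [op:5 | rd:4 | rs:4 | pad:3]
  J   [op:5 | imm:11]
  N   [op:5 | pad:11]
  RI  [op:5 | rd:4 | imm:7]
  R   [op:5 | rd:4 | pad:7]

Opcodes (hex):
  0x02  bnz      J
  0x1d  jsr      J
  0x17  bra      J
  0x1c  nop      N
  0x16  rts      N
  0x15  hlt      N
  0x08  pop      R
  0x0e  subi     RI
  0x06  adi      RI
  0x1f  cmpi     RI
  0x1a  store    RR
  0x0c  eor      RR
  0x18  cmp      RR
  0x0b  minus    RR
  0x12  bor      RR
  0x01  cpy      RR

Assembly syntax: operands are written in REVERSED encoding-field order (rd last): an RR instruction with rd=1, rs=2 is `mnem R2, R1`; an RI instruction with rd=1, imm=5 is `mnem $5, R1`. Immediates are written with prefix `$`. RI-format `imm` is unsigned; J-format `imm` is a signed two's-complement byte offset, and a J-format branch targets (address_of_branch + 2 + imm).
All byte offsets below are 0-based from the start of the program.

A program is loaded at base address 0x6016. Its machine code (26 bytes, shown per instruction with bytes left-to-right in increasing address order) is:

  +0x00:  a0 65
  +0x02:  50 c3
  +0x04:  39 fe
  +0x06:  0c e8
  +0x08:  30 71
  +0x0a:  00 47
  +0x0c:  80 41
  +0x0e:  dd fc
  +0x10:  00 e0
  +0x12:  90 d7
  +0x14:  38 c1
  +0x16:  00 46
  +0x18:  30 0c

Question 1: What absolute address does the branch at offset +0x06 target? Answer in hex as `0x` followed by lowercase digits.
0x602a

@+06  little-endian(0c e8) = 0xe80c
  opcode bits[15:11]=0x1d: jsr/J
  [10:0] imm=12 = $12
  target = base 0x6016 + off 0x06 + 2 + imm 12 = 0x602a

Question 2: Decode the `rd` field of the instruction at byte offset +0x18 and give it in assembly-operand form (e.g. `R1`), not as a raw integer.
+0x18: 30 0c ⇒ word 0x0c30 (little)
  opcode bits[15:11]=0x1: cpy/RR
  rd: (w>>7)&0xf=0x8 → R8
  rs: (w>>3)&0xf=0x6 → R6

R8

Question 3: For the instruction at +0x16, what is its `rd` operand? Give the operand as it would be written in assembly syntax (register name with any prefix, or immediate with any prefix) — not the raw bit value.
+0x16: 00 46 ⇒ word 0x4600 (little)
  opcode bits[15:11]=0x8: pop/R
  rd: (w>>7)&0xf=0xc → R12

R12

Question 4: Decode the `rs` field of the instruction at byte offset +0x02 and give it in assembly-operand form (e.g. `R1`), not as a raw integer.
+0x02: 50 c3 ⇒ word 0xc350 (little)
  op=0xc350>>11=0x18 ⇒ cmp (RR)
  rd: (w>>7)&0xf=0x6 → R6
  rs: (w>>3)&0xf=0xa → R10

R10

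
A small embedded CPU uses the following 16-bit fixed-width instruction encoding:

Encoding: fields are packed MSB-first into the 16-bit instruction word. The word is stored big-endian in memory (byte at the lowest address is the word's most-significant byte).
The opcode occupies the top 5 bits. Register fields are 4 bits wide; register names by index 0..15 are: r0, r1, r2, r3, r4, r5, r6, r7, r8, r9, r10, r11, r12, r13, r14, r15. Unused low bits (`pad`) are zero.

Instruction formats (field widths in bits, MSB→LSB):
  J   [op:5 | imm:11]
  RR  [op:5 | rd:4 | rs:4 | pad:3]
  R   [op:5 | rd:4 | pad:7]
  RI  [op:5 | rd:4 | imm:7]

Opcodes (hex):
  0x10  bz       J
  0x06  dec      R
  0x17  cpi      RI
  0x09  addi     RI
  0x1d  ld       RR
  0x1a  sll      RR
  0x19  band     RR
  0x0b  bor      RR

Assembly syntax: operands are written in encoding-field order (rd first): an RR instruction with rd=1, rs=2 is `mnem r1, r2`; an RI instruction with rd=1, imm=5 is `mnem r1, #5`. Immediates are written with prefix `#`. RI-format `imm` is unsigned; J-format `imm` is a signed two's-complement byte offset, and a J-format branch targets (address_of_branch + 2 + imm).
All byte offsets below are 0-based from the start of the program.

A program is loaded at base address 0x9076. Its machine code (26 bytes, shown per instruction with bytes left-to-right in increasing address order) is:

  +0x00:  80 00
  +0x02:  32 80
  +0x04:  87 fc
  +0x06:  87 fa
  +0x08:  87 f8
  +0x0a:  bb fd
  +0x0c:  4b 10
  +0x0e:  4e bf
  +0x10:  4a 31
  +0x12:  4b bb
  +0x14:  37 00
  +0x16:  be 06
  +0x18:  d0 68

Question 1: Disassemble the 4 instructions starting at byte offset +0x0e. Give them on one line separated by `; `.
off 0x0e: read 4e bf as big → 0x4ebf
  top 5b → 0x9 → addi [RI]
  rd: (w>>7)&0xf=0xd → r13
  imm: (w>>0)&0x7f=0x3f → #63
off 0x10: read 4a 31 as big → 0x4a31
  top 5b → 0x9 → addi [RI]
  rd: (w>>7)&0xf=0x4 → r4
  imm: (w>>0)&0x7f=0x31 → #49
off 0x12: read 4b bb as big → 0x4bbb
  top 5b → 0x9 → addi [RI]
  rd: (w>>7)&0xf=0x7 → r7
  imm: (w>>0)&0x7f=0x3b → #59
off 0x14: read 37 00 as big → 0x3700
  top 5b → 0x6 → dec [R]
  rd: (w>>7)&0xf=0xe → r14

addi r13, #63; addi r4, #49; addi r7, #59; dec r14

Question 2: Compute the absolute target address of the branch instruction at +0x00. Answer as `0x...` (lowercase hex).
0x9078

@+00  big-endian(80 00) = 0x8000
  op=0x8000>>11=0x10 ⇒ bz (J)
  imm@[10:0]=0x0 ⇒ #0
  target = base 0x9076 + off 0x00 + 2 + imm 0 = 0x9078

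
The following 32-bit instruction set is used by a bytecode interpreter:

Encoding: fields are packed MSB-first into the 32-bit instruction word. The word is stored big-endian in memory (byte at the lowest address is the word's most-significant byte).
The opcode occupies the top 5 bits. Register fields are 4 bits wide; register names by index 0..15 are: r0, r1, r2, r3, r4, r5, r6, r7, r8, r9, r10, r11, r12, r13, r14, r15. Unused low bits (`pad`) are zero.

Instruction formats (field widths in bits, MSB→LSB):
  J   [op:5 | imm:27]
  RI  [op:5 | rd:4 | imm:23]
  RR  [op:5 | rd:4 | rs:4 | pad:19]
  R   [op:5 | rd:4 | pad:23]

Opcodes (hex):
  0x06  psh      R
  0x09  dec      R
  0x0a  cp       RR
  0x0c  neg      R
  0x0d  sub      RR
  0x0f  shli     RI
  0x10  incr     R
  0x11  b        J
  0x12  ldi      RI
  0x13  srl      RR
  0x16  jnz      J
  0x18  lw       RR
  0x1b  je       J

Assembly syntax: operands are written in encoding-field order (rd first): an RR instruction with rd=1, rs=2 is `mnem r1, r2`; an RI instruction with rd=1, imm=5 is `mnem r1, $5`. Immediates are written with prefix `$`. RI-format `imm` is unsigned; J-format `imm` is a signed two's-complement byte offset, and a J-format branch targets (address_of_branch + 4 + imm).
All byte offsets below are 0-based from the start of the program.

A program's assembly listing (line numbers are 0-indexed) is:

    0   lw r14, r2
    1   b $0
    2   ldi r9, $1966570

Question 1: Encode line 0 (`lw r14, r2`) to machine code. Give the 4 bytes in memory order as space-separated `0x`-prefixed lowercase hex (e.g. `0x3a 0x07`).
0xc7 0x10 0x00 0x00

line 0 (lw): pack op=0x18:5|rd=14:4|rs=2:4|pad=0:19 = 0xc7100000; big→ c7 10 00 00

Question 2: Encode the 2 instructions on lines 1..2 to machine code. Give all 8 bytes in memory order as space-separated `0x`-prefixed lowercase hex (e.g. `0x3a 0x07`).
line 1 (b): pack op=0x11:5|imm=0:27 = 0x88000000; big→ 88 00 00 00
line 2 (ldi): pack op=0x12:5|rd=9:4|imm=1966570:23 = 0x949e01ea; big→ 94 9e 01 ea

0x88 0x00 0x00 0x00 0x94 0x9e 0x01 0xea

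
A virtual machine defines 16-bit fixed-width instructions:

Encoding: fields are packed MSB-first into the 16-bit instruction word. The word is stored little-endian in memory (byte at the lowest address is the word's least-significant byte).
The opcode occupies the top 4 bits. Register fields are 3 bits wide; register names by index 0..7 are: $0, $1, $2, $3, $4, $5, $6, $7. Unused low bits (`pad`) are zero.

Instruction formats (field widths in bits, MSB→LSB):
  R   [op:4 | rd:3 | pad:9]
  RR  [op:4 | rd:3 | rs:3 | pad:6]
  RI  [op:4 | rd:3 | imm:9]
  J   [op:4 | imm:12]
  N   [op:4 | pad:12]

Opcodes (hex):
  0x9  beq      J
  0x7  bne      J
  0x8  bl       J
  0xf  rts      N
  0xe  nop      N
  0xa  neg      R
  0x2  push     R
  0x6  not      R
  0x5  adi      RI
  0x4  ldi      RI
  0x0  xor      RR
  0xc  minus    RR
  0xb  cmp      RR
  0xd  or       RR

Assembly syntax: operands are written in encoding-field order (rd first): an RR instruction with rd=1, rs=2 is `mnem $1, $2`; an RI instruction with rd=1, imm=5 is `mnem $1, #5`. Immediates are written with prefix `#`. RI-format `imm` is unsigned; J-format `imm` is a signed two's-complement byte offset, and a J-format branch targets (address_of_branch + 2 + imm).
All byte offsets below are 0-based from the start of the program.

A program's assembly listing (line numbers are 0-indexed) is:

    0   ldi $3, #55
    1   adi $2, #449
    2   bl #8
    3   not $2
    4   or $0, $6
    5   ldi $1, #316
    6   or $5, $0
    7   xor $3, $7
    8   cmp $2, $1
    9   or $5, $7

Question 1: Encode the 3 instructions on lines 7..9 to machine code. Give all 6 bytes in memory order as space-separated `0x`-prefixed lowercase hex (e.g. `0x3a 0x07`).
0xc0 0x07 0x40 0xb4 0xc0 0xdb

7. xor fields op=0x0:4|rd=3:3|rs=7:3|pad=0:6 → word 07c0h → c0 07
8. cmp fields op=0xb:4|rd=2:3|rs=1:3|pad=0:6 → word b440h → 40 b4
9. or fields op=0xd:4|rd=5:3|rs=7:3|pad=0:6 → word dbc0h → c0 db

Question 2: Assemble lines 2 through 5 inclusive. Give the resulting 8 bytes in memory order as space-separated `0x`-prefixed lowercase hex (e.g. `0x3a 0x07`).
0x08 0x80 0x00 0x64 0x80 0xd1 0x3c 0x43

L2: bl op=0x8:4|imm=8:12 ⇒ 0x8008 ⇒ little 08 80
L3: not op=0x6:4|rd=2:3|pad=0:9 ⇒ 0x6400 ⇒ little 00 64
L4: or op=0xd:4|rd=0:3|rs=6:3|pad=0:6 ⇒ 0xd180 ⇒ little 80 d1
L5: ldi op=0x4:4|rd=1:3|imm=316:9 ⇒ 0x433c ⇒ little 3c 43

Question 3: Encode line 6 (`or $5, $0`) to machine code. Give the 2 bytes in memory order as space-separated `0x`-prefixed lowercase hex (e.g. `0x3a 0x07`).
6. or fields op=0xd:4|rd=5:3|rs=0:3|pad=0:6 → word da00h → 00 da

0x00 0xda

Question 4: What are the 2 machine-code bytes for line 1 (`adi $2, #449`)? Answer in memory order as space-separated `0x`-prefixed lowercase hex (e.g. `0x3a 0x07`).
L1: adi op=0x5:4|rd=2:3|imm=449:9 ⇒ 0x55c1 ⇒ little c1 55

0xc1 0x55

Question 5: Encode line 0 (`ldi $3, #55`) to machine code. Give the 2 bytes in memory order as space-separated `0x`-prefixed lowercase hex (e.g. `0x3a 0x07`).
0. ldi fields op=0x4:4|rd=3:3|imm=55:9 → word 4637h → 37 46

0x37 0x46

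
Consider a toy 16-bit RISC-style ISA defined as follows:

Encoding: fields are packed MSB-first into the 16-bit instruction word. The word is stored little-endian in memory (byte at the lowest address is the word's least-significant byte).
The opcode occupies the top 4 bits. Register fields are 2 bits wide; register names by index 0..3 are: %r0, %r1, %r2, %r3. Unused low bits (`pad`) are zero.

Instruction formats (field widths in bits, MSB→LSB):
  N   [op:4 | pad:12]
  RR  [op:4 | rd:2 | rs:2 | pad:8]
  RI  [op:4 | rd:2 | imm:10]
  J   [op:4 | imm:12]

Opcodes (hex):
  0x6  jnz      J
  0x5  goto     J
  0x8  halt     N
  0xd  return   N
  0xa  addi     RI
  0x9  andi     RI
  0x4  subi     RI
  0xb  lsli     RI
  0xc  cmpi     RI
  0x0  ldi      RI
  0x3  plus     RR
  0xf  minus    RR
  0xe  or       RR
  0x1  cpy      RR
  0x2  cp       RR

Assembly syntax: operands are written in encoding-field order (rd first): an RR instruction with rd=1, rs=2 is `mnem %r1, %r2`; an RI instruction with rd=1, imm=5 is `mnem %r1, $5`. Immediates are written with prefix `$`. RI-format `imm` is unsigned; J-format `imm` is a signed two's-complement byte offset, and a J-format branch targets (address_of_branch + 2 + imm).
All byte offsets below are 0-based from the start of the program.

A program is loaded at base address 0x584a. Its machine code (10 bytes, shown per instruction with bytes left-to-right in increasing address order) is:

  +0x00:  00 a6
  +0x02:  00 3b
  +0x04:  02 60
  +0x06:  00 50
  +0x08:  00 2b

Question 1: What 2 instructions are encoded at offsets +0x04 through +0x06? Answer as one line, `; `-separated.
jnz $2; goto $0

[04] 02 60 → 0x6002
  op=0x6002>>12=0x6 ⇒ jnz (J)
  imm@[11:0]=0x2 ⇒ $2
[06] 00 50 → 0x5000
  op=0x5000>>12=0x5 ⇒ goto (J)
  imm@[11:0]=0x0 ⇒ $0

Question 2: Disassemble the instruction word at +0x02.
@+02  little-endian(00 3b) = 0x3b00
  opcode bits[15:12]=0x3: plus/RR
  rd: (w>>10)&0x3=0x2 → %r2
  rs: (w>>8)&0x3=0x3 → %r3

plus %r2, %r3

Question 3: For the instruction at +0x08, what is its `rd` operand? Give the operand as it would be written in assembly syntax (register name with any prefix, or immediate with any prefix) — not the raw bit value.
%r2

@+08  little-endian(00 2b) = 0x2b00
  op=0x2b00>>12=0x2 ⇒ cp (RR)
  [11:10] rd=2 = %r2
  [9:8] rs=3 = %r3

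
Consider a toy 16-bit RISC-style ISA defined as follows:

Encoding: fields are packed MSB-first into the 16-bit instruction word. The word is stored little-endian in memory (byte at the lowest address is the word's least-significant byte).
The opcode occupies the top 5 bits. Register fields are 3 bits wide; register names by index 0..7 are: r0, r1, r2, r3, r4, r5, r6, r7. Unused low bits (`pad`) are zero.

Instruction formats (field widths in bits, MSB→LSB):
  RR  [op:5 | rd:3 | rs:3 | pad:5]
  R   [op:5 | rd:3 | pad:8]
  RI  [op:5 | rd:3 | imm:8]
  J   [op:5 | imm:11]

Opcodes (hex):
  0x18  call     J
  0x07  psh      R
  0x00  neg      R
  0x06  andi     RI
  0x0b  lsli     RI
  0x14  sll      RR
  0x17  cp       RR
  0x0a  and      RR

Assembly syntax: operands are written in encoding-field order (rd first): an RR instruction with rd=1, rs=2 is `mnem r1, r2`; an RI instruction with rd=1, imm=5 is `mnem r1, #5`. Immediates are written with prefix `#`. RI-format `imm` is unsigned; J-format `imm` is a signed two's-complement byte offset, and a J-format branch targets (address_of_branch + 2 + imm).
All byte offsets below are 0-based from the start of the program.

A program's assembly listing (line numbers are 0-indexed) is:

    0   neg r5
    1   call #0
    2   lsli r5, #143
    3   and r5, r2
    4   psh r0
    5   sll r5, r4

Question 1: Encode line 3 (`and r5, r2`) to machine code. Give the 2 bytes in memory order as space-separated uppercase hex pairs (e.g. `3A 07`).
40 55

3. and fields op=0xa:5|rd=5:3|rs=2:3|pad=0:5 → word 5540h → 40 55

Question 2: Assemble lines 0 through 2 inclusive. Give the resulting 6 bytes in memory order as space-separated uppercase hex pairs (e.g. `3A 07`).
00 05 00 C0 8F 5D

line 0 (neg): pack op=0x0:5|rd=5:3|pad=0:8 = 0x0500; little→ 00 05
line 1 (call): pack op=0x18:5|imm=0:11 = 0xc000; little→ 00 c0
line 2 (lsli): pack op=0xb:5|rd=5:3|imm=143:8 = 0x5d8f; little→ 8f 5d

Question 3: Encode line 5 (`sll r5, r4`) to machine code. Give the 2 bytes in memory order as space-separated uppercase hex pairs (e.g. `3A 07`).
80 A5

5. sll fields op=0x14:5|rd=5:3|rs=4:3|pad=0:5 → word a580h → 80 a5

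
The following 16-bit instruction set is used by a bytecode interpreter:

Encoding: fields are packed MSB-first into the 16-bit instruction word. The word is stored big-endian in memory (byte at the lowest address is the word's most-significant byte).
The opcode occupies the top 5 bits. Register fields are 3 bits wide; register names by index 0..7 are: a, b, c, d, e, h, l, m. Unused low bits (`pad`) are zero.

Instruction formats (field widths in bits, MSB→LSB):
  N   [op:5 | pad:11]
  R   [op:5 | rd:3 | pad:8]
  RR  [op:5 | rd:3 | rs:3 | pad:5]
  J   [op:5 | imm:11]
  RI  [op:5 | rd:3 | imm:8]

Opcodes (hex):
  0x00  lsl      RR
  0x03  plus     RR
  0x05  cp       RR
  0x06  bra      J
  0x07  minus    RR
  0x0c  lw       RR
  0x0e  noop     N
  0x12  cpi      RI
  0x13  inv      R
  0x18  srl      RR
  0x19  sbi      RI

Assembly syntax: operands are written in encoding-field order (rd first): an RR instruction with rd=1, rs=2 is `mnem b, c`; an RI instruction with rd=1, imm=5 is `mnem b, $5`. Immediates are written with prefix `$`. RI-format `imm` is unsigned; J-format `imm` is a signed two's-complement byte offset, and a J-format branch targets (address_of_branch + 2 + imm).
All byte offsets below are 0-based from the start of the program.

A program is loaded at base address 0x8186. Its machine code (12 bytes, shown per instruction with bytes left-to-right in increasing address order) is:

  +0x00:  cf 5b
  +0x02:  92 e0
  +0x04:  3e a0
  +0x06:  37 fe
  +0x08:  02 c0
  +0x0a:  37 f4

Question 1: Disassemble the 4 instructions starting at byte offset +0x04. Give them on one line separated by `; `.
@+04  big-endian(3e a0) = 0x3ea0
  opcode bits[15:11]=0x7: minus/RR
  rd: (w>>8)&0x7=0x6 → l
  rs: (w>>5)&0x7=0x5 → h
@+06  big-endian(37 fe) = 0x37fe
  opcode bits[15:11]=0x6: bra/J
  imm: (w>>0)&0x7ff=0x7fe (s11→-2) → $-2
@+08  big-endian(02 c0) = 0x02c0
  opcode bits[15:11]=0x0: lsl/RR
  rd: (w>>8)&0x7=0x2 → c
  rs: (w>>5)&0x7=0x6 → l
@+0a  big-endian(37 f4) = 0x37f4
  opcode bits[15:11]=0x6: bra/J
  imm: (w>>0)&0x7ff=0x7f4 (s11→-12) → $-12

minus l, h; bra $-2; lsl c, l; bra $-12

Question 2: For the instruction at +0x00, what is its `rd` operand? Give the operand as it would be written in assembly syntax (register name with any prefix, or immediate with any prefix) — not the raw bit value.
m

[00] cf 5b → 0xcf5b
  op=0xcf5b>>11=0x19 ⇒ sbi (RI)
  [10:8] rd=7 = m
  [7:0] imm=91 = $91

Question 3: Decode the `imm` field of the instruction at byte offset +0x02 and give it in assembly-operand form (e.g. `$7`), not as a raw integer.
$224

off 0x02: read 92 e0 as big → 0x92e0
  op=0x92e0>>11=0x12 ⇒ cpi (RI)
  rd: (w>>8)&0x7=0x2 → c
  imm: (w>>0)&0xff=0xe0 → $224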